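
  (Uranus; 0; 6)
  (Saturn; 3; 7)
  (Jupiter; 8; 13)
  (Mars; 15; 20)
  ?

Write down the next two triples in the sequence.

Planet goes Uranus, Saturn, Jupiter, Mars → Earth → Venus (runs backward through the planets Mercury→Neptune).
Second component: 0, 3, 8, 15 → 24 → 35 (differences are 3, 5, 7, … (increasing by 2 each time)).
Third component goes 6, 7, 13, 20 → 33 → 53 (each term is the sum of the two before it).
Putting the parts together: (Earth; 24; 33) and then (Venus; 35; 53).

(Earth; 24; 33), (Venus; 35; 53)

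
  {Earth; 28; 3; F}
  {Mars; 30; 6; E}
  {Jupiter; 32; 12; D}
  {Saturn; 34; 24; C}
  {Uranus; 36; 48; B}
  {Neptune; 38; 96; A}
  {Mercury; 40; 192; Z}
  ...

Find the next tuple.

Planet goes Earth, Mars, Jupiter, Saturn, Uranus, Neptune, Mercury → Venus (runs through the planets Mercury→Neptune).
Second slot: 28, 30, 32, 34, 36, 38, 40 → 42 (+2 each step).
Third slot: ×2 each step, so 3, 6, 12, 24, 48, 96, 192 → 384.
Letter: letters move back 1 place in the alphabet, wrapping A→Z; F, E, D, C, B, A, Z → Y.
Putting it together: {Venus; 42; 384; Y}.

{Venus; 42; 384; Y}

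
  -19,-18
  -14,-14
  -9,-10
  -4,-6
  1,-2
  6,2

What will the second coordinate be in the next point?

6

Second coordinate: +4 each step; -18, -14, -10, -6, -2, 2 → 6.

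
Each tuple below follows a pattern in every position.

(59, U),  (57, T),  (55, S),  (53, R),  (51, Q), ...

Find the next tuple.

(49, P)

For the first coordinate, −2 each step: 59, 57, 55, 53, 51 → 49.
Letter: letters move back 1 place in the alphabet, so U, T, S, R, Q → P.
Combining the parts gives (49, P).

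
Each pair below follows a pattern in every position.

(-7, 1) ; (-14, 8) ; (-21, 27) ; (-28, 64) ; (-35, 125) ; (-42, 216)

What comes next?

For the first component, −7 each step: -7, -14, -21, -28, -35, -42 → -49.
For the second component, perfect cubes: 1³, 2³, 3³, …: 1, 8, 27, 64, 125, 216 → 343.
Putting it together: (-49, 343).

(-49, 343)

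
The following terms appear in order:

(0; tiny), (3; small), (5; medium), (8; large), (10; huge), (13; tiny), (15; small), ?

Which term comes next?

(18; medium)

First slot goes 0, 3, 5, 8, 10, 13, 15 → 18 (alternating steps +3, +2, +3, +2, …).
Size goes tiny, small, medium, large, huge, tiny, small → medium (repeats tiny → small → medium → large → huge).
Combining the parts gives (18; medium).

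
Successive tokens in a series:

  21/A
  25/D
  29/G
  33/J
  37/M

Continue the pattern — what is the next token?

41/P

First component: +4 each step; 21, 25, 29, 33, 37 → 41.
For the letter, letters move forward 3 places in the alphabet: A, D, G, J, M → P.
Combining the parts gives 41/P.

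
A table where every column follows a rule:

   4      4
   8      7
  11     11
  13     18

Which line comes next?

14  29

For the first component, differences are 4, 3, 2, … (decreasing by 1 each time): 4, 8, 11, 13 → 14.
Second component: 4, 7, 11, 18 → 29 (each term is the sum of the two before it).
Combining the parts gives 14  29.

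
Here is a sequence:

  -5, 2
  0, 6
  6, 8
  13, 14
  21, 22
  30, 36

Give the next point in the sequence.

40, 58

First coordinate: -5, 0, 6, 13, 21, 30 → 40 (differences are 5, 6, 7, … (increasing by 1 each time)).
For the second coordinate, each term is the sum of the two before it: 2, 6, 8, 14, 22, 36 → 58.
Putting it together: 40, 58.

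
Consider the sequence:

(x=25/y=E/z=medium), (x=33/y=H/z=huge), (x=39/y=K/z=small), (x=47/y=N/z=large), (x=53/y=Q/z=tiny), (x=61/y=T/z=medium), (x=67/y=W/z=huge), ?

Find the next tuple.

X: alternating steps +8, +6, +8, +6, …, so 25, 33, 39, 47, 53, 61, 67 → 75.
For the y, letters move forward 3 places in the alphabet: E, H, K, N, Q, T, W → Z.
Z: repeats medium → huge → small → large → tiny, so medium, huge, small, large, tiny, medium, huge → small.
Putting it together: (x=75/y=Z/z=small).

(x=75/y=Z/z=small)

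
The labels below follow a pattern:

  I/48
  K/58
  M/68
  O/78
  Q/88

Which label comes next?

Letter: I, K, M, O, Q → S (letters move forward 2 places in the alphabet).
Second component: +10 each step; 48, 58, 68, 78, 88 → 98.
So the next label is S/98.

S/98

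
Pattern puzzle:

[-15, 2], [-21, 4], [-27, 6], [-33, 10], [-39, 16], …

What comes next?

For the first coordinate, −6 each step: -15, -21, -27, -33, -39 → -45.
Second coordinate: each term is the sum of the two before it, so 2, 4, 6, 10, 16 → 26.
Putting it together: [-45, 26].

[-45, 26]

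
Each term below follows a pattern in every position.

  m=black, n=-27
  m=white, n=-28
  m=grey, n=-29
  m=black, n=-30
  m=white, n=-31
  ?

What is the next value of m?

grey

For the m, repeats black → white → grey: black, white, grey, black, white → grey.
For the n, −1 each step: -27, -28, -29, -30, -31 → -32.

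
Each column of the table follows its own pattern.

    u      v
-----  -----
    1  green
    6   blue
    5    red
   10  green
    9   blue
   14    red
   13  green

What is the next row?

Column u — alternating steps +5, −1, +5, −1, …: 1, 6, 5, 10, 9, 14, 13 → 18.
Column v: repeats green → blue → red; green, blue, red, green, blue, red, green → blue.
So the next row is 18  blue.

18  blue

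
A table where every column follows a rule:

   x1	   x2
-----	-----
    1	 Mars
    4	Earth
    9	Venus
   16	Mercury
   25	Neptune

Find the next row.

36  Uranus

Column x1 goes 1, 4, 9, 16, 25 → 36 (perfect squares: 1², 2², 3², …).
Column x2: runs backward through the planets Mercury→Neptune, so Mars, Earth, Venus, Mercury, Neptune → Uranus.
Combining the parts gives 36  Uranus.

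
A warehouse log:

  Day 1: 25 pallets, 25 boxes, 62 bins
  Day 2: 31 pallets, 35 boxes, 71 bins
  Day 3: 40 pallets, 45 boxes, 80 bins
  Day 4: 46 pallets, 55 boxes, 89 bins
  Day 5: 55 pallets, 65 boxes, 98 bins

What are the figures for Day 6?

61 pallets, 75 boxes, 107 bins

Pallets: alternating steps +6, +9, +6, +9, …, so 25, 31, 40, 46, 55 → 61.
For the boxes, +10 each step: 25, 35, 45, 55, 65 → 75.
Bins: +9 each step, so 62, 71, 80, 89, 98 → 107.
Putting it together: 61 pallets, 75 boxes, 107 bins.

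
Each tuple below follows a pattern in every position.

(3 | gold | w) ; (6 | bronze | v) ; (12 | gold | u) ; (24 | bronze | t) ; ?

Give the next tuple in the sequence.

(48 | gold | s)

First value goes 3, 6, 12, 24 → 48 (×2 each step).
Rank — alternates gold ↔ bronze: gold, bronze, gold, bronze → gold.
Letter — letters move back 1 place in the alphabet: w, v, u, t → s.
Putting it together: (48 | gold | s).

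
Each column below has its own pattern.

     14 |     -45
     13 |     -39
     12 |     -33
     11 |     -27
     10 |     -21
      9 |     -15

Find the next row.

8  -9

First component — −1 each step: 14, 13, 12, 11, 10, 9 → 8.
Second component goes -45, -39, -33, -27, -21, -15 → -9 (+6 each step).
Putting it together: 8  -9.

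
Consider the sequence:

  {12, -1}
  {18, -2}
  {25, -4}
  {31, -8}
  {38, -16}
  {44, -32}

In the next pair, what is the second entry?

-64

First entry: alternating steps +6, +7, +6, +7, …; 12, 18, 25, 31, 38, 44 → 51.
Second entry: ×2 each step; -1, -2, -4, -8, -16, -32 → -64.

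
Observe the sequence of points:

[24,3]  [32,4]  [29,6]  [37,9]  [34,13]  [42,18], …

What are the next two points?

First component: 24, 32, 29, 37, 34, 42 → 39 → 47 (alternating steps +8, −3, +8, −3, …).
Second component: differences are 1, 2, 3, … (increasing by 1 each time), so 3, 4, 6, 9, 13, 18 → 24 → 31.
Putting the parts together: [39,24] and then [47,31].

[39,24], [47,31]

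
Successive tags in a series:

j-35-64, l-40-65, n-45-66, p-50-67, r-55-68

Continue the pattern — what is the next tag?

Letter — letters move forward 2 places in the alphabet: j, l, n, p, r → t.
Second component: +5 each step; 35, 40, 45, 50, 55 → 60.
Third component: +1 each step; 64, 65, 66, 67, 68 → 69.
Putting it together: t-60-69.

t-60-69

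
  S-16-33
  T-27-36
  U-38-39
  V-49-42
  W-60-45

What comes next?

X-71-48

Letter goes S, T, U, V, W → X (letters move forward 1 place in the alphabet).
Second component: +11 each step; 16, 27, 38, 49, 60 → 71.
Third component: +3 each step; 33, 36, 39, 42, 45 → 48.
Combining the parts gives X-71-48.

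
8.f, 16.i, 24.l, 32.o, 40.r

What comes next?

48.u

First component: +8 each step, so 8, 16, 24, 32, 40 → 48.
Letter goes f, i, l, o, r → u (letters move forward 3 places in the alphabet).
Combining the parts gives 48.u.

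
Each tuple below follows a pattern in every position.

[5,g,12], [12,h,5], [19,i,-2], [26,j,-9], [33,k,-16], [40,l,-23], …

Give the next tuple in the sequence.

[47,m,-30]

First value: +7 each step, so 5, 12, 19, 26, 33, 40 → 47.
Letter: letters move forward 1 place in the alphabet, so g, h, i, j, k, l → m.
For the third value, together with the first value always sums to 17: 12, 5, -2, -9, -16, -23 → -30.
So the next tuple is [47,m,-30].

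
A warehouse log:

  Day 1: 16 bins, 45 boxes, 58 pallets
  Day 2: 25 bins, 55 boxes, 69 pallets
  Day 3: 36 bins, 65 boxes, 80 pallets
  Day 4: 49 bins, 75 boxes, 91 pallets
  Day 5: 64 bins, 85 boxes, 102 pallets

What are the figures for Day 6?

81 bins, 95 boxes, 113 pallets

Bins goes 16, 25, 36, 49, 64 → 81 (perfect squares: 4², 5², 6², …).
For the boxes, +10 each step: 45, 55, 65, 75, 85 → 95.
Pallets: 58, 69, 80, 91, 102 → 113 (+11 each step).
Putting it together: 81 bins, 95 boxes, 113 pallets.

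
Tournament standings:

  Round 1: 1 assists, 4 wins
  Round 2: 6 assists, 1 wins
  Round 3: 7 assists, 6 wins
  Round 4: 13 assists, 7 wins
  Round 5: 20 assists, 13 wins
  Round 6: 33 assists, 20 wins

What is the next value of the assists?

Assists: each term is the sum of the two before it; 1, 6, 7, 13, 20, 33 → 53.
Wins — always the previous value of the assists: 4, 1, 6, 7, 13, 20 → 33.

53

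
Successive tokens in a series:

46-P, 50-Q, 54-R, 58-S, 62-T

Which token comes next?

66-U

First component: +4 each step, so 46, 50, 54, 58, 62 → 66.
Letter: letters move forward 1 place in the alphabet, so P, Q, R, S, T → U.
So the next token is 66-U.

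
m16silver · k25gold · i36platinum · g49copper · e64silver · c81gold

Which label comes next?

a100platinum

Letter: letters move back 2 places in the alphabet, so m, k, i, g, e, c → a.
Second component — perfect squares: 4², 5², 6², …: 16, 25, 36, 49, 64, 81 → 100.
For the metal, repeats silver → gold → platinum → copper: silver, gold, platinum, copper, silver, gold → platinum.
So the next label is a100platinum.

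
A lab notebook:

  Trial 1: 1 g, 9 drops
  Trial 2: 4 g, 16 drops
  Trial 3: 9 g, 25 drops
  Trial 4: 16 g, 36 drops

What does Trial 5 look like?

G: perfect squares: 1², 2², 3², …, so 1, 4, 9, 16 → 25.
For the drops, perfect squares: 3², 4², 5², …: 9, 16, 25, 36 → 49.
So the next record is 25 g, 49 drops.

25 g, 49 drops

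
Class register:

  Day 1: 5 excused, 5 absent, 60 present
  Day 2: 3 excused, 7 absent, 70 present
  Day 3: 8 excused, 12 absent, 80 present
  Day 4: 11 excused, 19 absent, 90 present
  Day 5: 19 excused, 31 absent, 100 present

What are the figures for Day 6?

Excused goes 5, 3, 8, 11, 19 → 30 (each term is the sum of the two before it).
For the absent, each term is the sum of the two before it: 5, 7, 12, 19, 31 → 50.
Present — +10 each step: 60, 70, 80, 90, 100 → 110.
Combining the parts gives 30 excused, 50 absent, 110 present.

30 excused, 50 absent, 110 present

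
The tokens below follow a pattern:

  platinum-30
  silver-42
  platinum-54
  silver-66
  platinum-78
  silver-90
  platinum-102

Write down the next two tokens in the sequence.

Metal — alternates platinum ↔ silver: platinum, silver, platinum, silver, platinum, silver, platinum → silver → platinum.
Second component: 30, 42, 54, 66, 78, 90, 102 → 114 → 126 (+12 each step).
Putting the parts together: silver-114 and then platinum-126.

silver-114, platinum-126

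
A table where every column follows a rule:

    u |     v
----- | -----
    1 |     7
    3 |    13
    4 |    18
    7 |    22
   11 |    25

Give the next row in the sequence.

18  27

For the column u, each term is the sum of the two before it: 1, 3, 4, 7, 11 → 18.
Column v: 7, 13, 18, 22, 25 → 27 (differences are 6, 5, 4, … (decreasing by 1 each time)).
Combining the parts gives 18  27.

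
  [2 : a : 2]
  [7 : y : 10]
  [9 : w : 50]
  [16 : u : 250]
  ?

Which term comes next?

First component goes 2, 7, 9, 16 → 25 (each term is the sum of the two before it).
For the letter, letters move back 2 places in the alphabet, wrapping A→Z: a, y, w, u → s.
Third component goes 2, 10, 50, 250 → 1250 (×5 each step).
Putting it together: [25 : s : 1250].

[25 : s : 1250]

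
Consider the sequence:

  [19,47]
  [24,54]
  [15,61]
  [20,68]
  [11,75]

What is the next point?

First coordinate: alternating steps +5, −9, +5, −9, …, so 19, 24, 15, 20, 11 → 16.
Second coordinate: +7 each step; 47, 54, 61, 68, 75 → 82.
Putting it together: [16,82].

[16,82]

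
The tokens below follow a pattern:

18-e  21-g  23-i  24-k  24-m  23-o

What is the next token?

First component: 18, 21, 23, 24, 24, 23 → 21 (differences are 3, 2, 1, … (decreasing by 1 each time)).
Letter goes e, g, i, k, m, o → q (letters move forward 2 places in the alphabet).
Combining the parts gives 21-q.

21-q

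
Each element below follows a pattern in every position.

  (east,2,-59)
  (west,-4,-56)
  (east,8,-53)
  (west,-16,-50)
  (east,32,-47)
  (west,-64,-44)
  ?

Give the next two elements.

Direction: alternates east ↔ west, so east, west, east, west, east, west → east → west.
Second value: ×(-2) each step; 2, -4, 8, -16, 32, -64 → 128 → -256.
For the third value, +3 each step: -59, -56, -53, -50, -47, -44 → -41 → -38.
So the next two elements are (east,128,-41) and (west,-256,-38).

(east,128,-41), (west,-256,-38)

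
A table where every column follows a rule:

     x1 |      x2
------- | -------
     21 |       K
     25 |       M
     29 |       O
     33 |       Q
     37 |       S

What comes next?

Column x1: +4 each step, so 21, 25, 29, 33, 37 → 41.
Column x2: K, M, O, Q, S → U (letters move forward 2 places in the alphabet).
So the next row is 41  U.

41  U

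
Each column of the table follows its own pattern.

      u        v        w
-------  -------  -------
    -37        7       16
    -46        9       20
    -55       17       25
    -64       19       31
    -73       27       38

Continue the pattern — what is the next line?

-82  29  46

Column u: -37, -46, -55, -64, -73 → -82 (−9 each step).
Column v goes 7, 9, 17, 19, 27 → 29 (alternating steps +2, +8, +2, +8, …).
Column w: 16, 20, 25, 31, 38 → 46 (differences are 4, 5, 6, … (increasing by 1 each time)).
So the next line is -82  29  46.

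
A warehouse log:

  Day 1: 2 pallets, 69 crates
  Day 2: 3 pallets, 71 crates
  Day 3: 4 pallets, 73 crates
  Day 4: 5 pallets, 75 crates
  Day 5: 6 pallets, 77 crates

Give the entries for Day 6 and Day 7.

7 pallets, 79 crates; 8 pallets, 81 crates

Pallets: +1 each step; 2, 3, 4, 5, 6 → 7 → 8.
Crates — +2 each step: 69, 71, 73, 75, 77 → 79 → 81.
So the next two rows are 7 pallets, 79 crates and 8 pallets, 81 crates.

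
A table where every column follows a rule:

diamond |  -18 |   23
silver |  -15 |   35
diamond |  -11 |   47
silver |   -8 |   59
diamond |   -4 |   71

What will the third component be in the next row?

83

Third component: 23, 35, 47, 59, 71 → 83 (+12 each step).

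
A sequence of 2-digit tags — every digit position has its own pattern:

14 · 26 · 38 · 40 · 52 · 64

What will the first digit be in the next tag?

7

First digit: 1, 2, 3, 4, 5, 6 → 7 (+1 each step, mod 10).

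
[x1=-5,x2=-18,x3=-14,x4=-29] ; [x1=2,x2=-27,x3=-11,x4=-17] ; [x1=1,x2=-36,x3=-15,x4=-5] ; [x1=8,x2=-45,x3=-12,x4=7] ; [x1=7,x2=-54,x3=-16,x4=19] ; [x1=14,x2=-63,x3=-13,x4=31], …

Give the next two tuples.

X1: -5, 2, 1, 8, 7, 14 → 13 → 20 (alternating steps +7, −1, +7, −1, …).
X2: -18, -27, -36, -45, -54, -63 → -72 → -81 (−9 each step).
X3 goes -14, -11, -15, -12, -16, -13 → -17 → -14 (alternating steps +3, −4, +3, −4, …).
X4 goes -29, -17, -5, 7, 19, 31 → 43 → 55 (+12 each step).
Putting the parts together: [x1=13,x2=-72,x3=-17,x4=43] and then [x1=20,x2=-81,x3=-14,x4=55].

[x1=13,x2=-72,x3=-17,x4=43], [x1=20,x2=-81,x3=-14,x4=55]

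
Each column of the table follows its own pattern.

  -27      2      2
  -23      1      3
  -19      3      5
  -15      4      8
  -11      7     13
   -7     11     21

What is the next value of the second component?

Second component — each term is the sum of the two before it: 2, 1, 3, 4, 7, 11 → 18.

18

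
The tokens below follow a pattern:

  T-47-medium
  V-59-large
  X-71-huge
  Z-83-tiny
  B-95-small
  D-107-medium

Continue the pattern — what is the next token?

Letter: letters move forward 2 places in the alphabet, wrapping Z→A; T, V, X, Z, B, D → F.
Second component goes 47, 59, 71, 83, 95, 107 → 119 (+12 each step).
Size goes medium, large, huge, tiny, small, medium → large (repeats medium → large → huge → tiny → small).
Putting it together: F-119-large.

F-119-large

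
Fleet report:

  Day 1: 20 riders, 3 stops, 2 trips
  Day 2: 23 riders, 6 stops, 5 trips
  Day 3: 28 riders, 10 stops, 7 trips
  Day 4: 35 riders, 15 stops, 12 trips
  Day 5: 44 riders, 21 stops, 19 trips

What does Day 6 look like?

Riders: differences are 3, 5, 7, … (increasing by 2 each time), so 20, 23, 28, 35, 44 → 55.
Stops: differences are 3, 4, 5, … (increasing by 1 each time), so 3, 6, 10, 15, 21 → 28.
For the trips, each term is the sum of the two before it: 2, 5, 7, 12, 19 → 31.
Putting it together: 55 riders, 28 stops, 31 trips.

55 riders, 28 stops, 31 trips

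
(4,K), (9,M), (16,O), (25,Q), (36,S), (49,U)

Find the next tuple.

(64,W)

First part: perfect squares: 2², 3², 4², …, so 4, 9, 16, 25, 36, 49 → 64.
For the letter, letters move forward 2 places in the alphabet: K, M, O, Q, S, U → W.
Combining the parts gives (64,W).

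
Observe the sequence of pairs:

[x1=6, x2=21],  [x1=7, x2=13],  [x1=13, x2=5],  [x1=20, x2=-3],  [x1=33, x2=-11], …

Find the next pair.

[x1=53, x2=-19]

X1: each term is the sum of the two before it, so 6, 7, 13, 20, 33 → 53.
X2 goes 21, 13, 5, -3, -11 → -19 (−8 each step).
So the next pair is [x1=53, x2=-19].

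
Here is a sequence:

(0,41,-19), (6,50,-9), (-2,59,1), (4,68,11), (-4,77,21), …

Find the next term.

(2,86,31)

First slot: alternating steps +6, −8, +6, −8, …, so 0, 6, -2, 4, -4 → 2.
Second slot goes 41, 50, 59, 68, 77 → 86 (+9 each step).
Third slot goes -19, -9, 1, 11, 21 → 31 (+10 each step).
Putting it together: (2,86,31).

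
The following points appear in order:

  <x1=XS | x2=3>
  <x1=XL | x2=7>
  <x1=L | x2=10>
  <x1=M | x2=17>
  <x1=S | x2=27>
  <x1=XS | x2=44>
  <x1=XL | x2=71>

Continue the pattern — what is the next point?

X1 goes XS, XL, L, M, S, XS, XL → L (repeats XS → XL → L → M → S).
X2 goes 3, 7, 10, 17, 27, 44, 71 → 115 (each term is the sum of the two before it).
Combining the parts gives <x1=L | x2=115>.

<x1=L | x2=115>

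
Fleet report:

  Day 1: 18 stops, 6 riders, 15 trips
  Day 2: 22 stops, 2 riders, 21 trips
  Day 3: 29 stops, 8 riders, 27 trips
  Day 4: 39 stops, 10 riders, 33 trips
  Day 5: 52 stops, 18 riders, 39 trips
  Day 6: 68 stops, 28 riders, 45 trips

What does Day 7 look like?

87 stops, 46 riders, 51 trips

Stops — differences are 4, 7, 10, … (increasing by 3 each time): 18, 22, 29, 39, 52, 68 → 87.
Riders: each term is the sum of the two before it, so 6, 2, 8, 10, 18, 28 → 46.
Trips goes 15, 21, 27, 33, 39, 45 → 51 (+6 each step).
Combining the parts gives 87 stops, 46 riders, 51 trips.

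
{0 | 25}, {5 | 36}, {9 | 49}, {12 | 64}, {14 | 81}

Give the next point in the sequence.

First value: 0, 5, 9, 12, 14 → 15 (differences are 5, 4, 3, … (decreasing by 1 each time)).
Second value goes 25, 36, 49, 64, 81 → 100 (perfect squares: 5², 6², 7², …).
Putting it together: {15 | 100}.

{15 | 100}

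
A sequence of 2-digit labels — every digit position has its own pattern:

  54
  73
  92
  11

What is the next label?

First digit goes 5, 7, 9, 1 → 3 (+2 each step, mod 10).
Second digit: 4, 3, 2, 1 → 0 (−1 each step, mod 10).
So the next label is 30.

30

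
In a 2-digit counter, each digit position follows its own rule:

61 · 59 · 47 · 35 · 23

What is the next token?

11

First digit: −1 each step, mod 10; 6, 5, 4, 3, 2 → 1.
Second digit: −2 each step, mod 10; 1, 9, 7, 5, 3 → 1.
Putting it together: 11.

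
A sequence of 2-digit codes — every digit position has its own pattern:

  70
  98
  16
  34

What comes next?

52

First digit goes 7, 9, 1, 3 → 5 (+2 each step, mod 10).
Second digit: −2 each step, mod 10; 0, 8, 6, 4 → 2.
So the next code is 52.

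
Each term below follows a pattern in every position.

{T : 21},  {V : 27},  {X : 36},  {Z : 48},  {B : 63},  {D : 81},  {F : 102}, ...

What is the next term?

Letter: letters move forward 2 places in the alphabet, wrapping Z→A, so T, V, X, Z, B, D, F → H.
Second slot: differences are 6, 9, 12, … (increasing by 3 each time); 21, 27, 36, 48, 63, 81, 102 → 126.
So the next term is {H : 126}.

{H : 126}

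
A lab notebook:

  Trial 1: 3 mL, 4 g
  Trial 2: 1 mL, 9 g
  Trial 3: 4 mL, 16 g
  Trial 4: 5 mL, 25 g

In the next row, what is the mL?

9

ML: each term is the sum of the two before it, so 3, 1, 4, 5 → 9.
G: perfect squares: 2², 3², 4², …, so 4, 9, 16, 25 → 36.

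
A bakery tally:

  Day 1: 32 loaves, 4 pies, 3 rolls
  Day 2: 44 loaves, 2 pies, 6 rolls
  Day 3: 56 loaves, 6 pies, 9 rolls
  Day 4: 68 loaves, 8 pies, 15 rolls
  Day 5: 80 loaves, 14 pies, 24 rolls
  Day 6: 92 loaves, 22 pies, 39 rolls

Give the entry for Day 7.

Loaves: 32, 44, 56, 68, 80, 92 → 104 (+12 each step).
Pies: each term is the sum of the two before it, so 4, 2, 6, 8, 14, 22 → 36.
Rolls: each term is the sum of the two before it, so 3, 6, 9, 15, 24, 39 → 63.
Combining the parts gives 104 loaves, 36 pies, 63 rolls.

104 loaves, 36 pies, 63 rolls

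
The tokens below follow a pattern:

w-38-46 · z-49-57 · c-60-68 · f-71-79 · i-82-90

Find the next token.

l-93-101

Letter — letters move forward 3 places in the alphabet, wrapping Z→A: w, z, c, f, i → l.
Second component: +11 each step, so 38, 49, 60, 71, 82 → 93.
Third component — +11 each step: 46, 57, 68, 79, 90 → 101.
Combining the parts gives l-93-101.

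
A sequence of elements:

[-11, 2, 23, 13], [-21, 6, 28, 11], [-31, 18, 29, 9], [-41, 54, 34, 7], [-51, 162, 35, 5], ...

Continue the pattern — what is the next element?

For the first component, −10 each step: -11, -21, -31, -41, -51 → -61.
Second component goes 2, 6, 18, 54, 162 → 486 (×3 each step).
Third component: alternating steps +5, +1, +5, +1, …, so 23, 28, 29, 34, 35 → 40.
Fourth component: 13, 11, 9, 7, 5 → 3 (−2 each step).
So the next element is [-61, 486, 40, 3].

[-61, 486, 40, 3]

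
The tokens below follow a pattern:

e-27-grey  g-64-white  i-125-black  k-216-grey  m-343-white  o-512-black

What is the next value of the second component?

Second component — perfect cubes: 3³, 4³, 5³, …: 27, 64, 125, 216, 343, 512 → 729.

729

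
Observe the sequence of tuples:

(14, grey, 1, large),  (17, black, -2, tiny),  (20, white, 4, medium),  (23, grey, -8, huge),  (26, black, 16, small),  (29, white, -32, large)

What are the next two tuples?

(32, grey, 64, tiny), (35, black, -128, medium)

First coordinate — +3 each step: 14, 17, 20, 23, 26, 29 → 32 → 35.
Shade goes grey, black, white, grey, black, white → grey → black (repeats grey → black → white).
For the third coordinate, ×(-2) each step: 1, -2, 4, -8, 16, -32 → 64 → -128.
Size — repeats large → tiny → medium → huge → small: large, tiny, medium, huge, small, large → tiny → medium.
So the next two tuples are (32, grey, 64, tiny) and (35, black, -128, medium).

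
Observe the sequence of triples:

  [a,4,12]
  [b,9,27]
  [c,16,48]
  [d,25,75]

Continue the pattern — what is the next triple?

Letter — letters move forward 1 place in the alphabet: a, b, c, d → e.
Second value: perfect squares: 2², 3², 4², …, so 4, 9, 16, 25 → 36.
Third value: 12, 27, 48, 75 → 108 (always 3 × the second value).
Combining the parts gives [e,36,108].

[e,36,108]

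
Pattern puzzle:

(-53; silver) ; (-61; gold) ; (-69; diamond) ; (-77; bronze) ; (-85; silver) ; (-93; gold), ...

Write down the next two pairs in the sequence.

(-101; diamond), (-109; bronze)

First value: −8 each step, so -53, -61, -69, -77, -85, -93 → -101 → -109.
Rank: repeats silver → gold → diamond → bronze, so silver, gold, diamond, bronze, silver, gold → diamond → bronze.
So the next two pairs are (-101; diamond) and (-109; bronze).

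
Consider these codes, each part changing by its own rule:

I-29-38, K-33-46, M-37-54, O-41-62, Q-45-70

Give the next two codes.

S-49-78, U-53-86

Letter: letters move forward 2 places in the alphabet; I, K, M, O, Q → S → U.
Second component: 29, 33, 37, 41, 45 → 49 → 53 (+4 each step).
Third component: 38, 46, 54, 62, 70 → 78 → 86 (+8 each step).
Putting the parts together: S-49-78 and then U-53-86.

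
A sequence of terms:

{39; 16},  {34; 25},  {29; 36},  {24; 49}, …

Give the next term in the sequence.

First value: −5 each step, so 39, 34, 29, 24 → 19.
Second value goes 16, 25, 36, 49 → 64 (perfect squares: 4², 5², 6², …).
So the next term is {19; 64}.

{19; 64}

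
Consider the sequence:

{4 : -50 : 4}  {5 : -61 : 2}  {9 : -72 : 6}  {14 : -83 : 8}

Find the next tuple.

{23 : -94 : 14}

First slot: 4, 5, 9, 14 → 23 (each term is the sum of the two before it).
Second slot: -50, -61, -72, -83 → -94 (−11 each step).
Third slot: 4, 2, 6, 8 → 14 (each term is the sum of the two before it).
Combining the parts gives {23 : -94 : 14}.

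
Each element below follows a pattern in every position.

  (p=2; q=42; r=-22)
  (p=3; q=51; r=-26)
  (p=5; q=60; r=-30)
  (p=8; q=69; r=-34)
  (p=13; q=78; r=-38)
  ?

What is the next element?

P: each term is the sum of the two before it; 2, 3, 5, 8, 13 → 21.
Q: 42, 51, 60, 69, 78 → 87 (+9 each step).
R goes -22, -26, -30, -34, -38 → -42 (−4 each step).
So the next element is (p=21; q=87; r=-42).

(p=21; q=87; r=-42)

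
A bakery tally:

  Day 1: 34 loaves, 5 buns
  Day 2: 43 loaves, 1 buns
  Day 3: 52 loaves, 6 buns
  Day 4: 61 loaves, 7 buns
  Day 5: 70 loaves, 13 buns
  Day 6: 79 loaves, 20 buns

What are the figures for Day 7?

88 loaves, 33 buns

Loaves — +9 each step: 34, 43, 52, 61, 70, 79 → 88.
Buns: each term is the sum of the two before it; 5, 1, 6, 7, 13, 20 → 33.
So the next row is 88 loaves, 33 buns.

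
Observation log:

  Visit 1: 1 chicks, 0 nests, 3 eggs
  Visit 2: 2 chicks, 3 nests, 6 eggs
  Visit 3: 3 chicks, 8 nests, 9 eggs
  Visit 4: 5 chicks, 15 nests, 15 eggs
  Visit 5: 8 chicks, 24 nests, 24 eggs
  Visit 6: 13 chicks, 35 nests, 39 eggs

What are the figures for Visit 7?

21 chicks, 48 nests, 63 eggs

Chicks: 1, 2, 3, 5, 8, 13 → 21 (each term is the sum of the two before it).
Nests — differences are 3, 5, 7, … (increasing by 2 each time): 0, 3, 8, 15, 24, 35 → 48.
Eggs goes 3, 6, 9, 15, 24, 39 → 63 (each term is the sum of the two before it).
Putting it together: 21 chicks, 48 nests, 63 eggs.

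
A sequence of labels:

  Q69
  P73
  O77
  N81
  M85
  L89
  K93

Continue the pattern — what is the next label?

J97

Letter goes Q, P, O, N, M, L, K → J (letters move back 1 place in the alphabet).
Second component: +4 each step, so 69, 73, 77, 81, 85, 89, 93 → 97.
Putting it together: J97.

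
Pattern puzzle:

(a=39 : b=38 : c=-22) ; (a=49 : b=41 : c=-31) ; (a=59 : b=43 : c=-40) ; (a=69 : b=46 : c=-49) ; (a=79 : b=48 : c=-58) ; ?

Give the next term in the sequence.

(a=89 : b=51 : c=-67)

A goes 39, 49, 59, 69, 79 → 89 (+10 each step).
B: 38, 41, 43, 46, 48 → 51 (alternating steps +3, +2, +3, +2, …).
C goes -22, -31, -40, -49, -58 → -67 (−9 each step).
So the next term is (a=89 : b=51 : c=-67).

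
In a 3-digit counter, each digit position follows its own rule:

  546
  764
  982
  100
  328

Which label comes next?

546

First digit: +2 each step, mod 10, so 5, 7, 9, 1, 3 → 5.
Second digit: +2 each step, mod 10, so 4, 6, 8, 0, 2 → 4.
Third digit: −2 each step, mod 10, so 6, 4, 2, 0, 8 → 6.
Combining the parts gives 546.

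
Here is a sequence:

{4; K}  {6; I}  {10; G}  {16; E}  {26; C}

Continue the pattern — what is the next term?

{42; A}

First part: each term is the sum of the two before it, so 4, 6, 10, 16, 26 → 42.
Letter: letters move back 2 places in the alphabet, so K, I, G, E, C → A.
Putting it together: {42; A}.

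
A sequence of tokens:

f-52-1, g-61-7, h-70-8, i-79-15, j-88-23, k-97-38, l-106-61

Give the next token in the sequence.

For the letter, letters move forward 1 place in the alphabet: f, g, h, i, j, k, l → m.
Second component: 52, 61, 70, 79, 88, 97, 106 → 115 (+9 each step).
Third component: 1, 7, 8, 15, 23, 38, 61 → 99 (each term is the sum of the two before it).
Combining the parts gives m-115-99.

m-115-99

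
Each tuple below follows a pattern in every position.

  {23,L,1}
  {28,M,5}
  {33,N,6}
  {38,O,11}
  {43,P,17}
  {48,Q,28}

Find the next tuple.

First value: +5 each step; 23, 28, 33, 38, 43, 48 → 53.
Letter: letters move forward 1 place in the alphabet, so L, M, N, O, P, Q → R.
Third value: 1, 5, 6, 11, 17, 28 → 45 (each term is the sum of the two before it).
Putting it together: {53,R,45}.

{53,R,45}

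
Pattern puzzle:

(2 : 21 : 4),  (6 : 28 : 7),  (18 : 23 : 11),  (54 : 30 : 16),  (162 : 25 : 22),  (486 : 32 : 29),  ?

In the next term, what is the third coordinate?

Third coordinate: differences are 3, 4, 5, … (increasing by 1 each time); 4, 7, 11, 16, 22, 29 → 37.

37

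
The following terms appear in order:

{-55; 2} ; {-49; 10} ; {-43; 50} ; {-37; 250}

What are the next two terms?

{-31; 1250}, {-25; 6250}

First entry — +6 each step: -55, -49, -43, -37 → -31 → -25.
For the second entry, ×5 each step: 2, 10, 50, 250 → 1250 → 6250.
Putting the parts together: {-31; 1250} and then {-25; 6250}.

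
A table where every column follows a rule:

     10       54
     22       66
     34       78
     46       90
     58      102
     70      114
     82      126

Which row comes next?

94  138

First component: +12 each step; 10, 22, 34, 46, 58, 70, 82 → 94.
Second component goes 54, 66, 78, 90, 102, 114, 126 → 138 (+12 each step).
Putting it together: 94  138.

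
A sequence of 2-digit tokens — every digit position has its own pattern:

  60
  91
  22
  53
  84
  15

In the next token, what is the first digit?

4

First digit — +3 each step, mod 10: 6, 9, 2, 5, 8, 1 → 4.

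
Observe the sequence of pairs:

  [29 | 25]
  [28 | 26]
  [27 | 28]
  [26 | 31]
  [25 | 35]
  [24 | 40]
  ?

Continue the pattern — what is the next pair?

[23 | 46]

First coordinate: 29, 28, 27, 26, 25, 24 → 23 (−1 each step).
Second coordinate: 25, 26, 28, 31, 35, 40 → 46 (differences are 1, 2, 3, … (increasing by 1 each time)).
Combining the parts gives [23 | 46].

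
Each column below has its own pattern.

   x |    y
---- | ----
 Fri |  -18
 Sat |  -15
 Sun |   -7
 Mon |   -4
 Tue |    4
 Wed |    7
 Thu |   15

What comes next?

Column x: runs through the weekdays Mon→Sun, so Fri, Sat, Sun, Mon, Tue, Wed, Thu → Fri.
Column y: -18, -15, -7, -4, 4, 7, 15 → 18 (alternating steps +3, +8, +3, +8, …).
Combining the parts gives Fri  18.

Fri  18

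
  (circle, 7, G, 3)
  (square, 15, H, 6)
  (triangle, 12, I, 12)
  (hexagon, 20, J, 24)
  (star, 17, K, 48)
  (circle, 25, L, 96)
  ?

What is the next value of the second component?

Shape: circle, square, triangle, hexagon, star, circle → square (repeats circle → square → triangle → hexagon → star).
Second component: 7, 15, 12, 20, 17, 25 → 22 (alternating steps +8, −3, +8, −3, …).
Letter: G, H, I, J, K, L → M (letters move forward 1 place in the alphabet).
Fourth component: ×2 each step; 3, 6, 12, 24, 48, 96 → 192.

22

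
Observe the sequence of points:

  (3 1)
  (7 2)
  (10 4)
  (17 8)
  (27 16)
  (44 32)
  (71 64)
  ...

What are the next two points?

For the first slot, each term is the sum of the two before it: 3, 7, 10, 17, 27, 44, 71 → 115 → 186.
Second slot: ×2 each step, so 1, 2, 4, 8, 16, 32, 64 → 128 → 256.
So the next two points are (115 128) and (186 256).

(115 128), (186 256)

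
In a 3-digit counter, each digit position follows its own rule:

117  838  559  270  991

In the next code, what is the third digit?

2

Third digit: +1 each step, mod 10; 7, 8, 9, 0, 1 → 2.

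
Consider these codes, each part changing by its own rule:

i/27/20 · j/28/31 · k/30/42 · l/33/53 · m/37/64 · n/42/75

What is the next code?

o/48/86

Letter: letters move forward 1 place in the alphabet; i, j, k, l, m, n → o.
Second component goes 27, 28, 30, 33, 37, 42 → 48 (differences are 1, 2, 3, … (increasing by 1 each time)).
Third component: +11 each step, so 20, 31, 42, 53, 64, 75 → 86.
So the next code is o/48/86.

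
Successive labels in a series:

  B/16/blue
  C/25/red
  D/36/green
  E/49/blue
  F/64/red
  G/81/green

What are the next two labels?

H/100/blue, I/121/red

Letter: letters move forward 1 place in the alphabet; B, C, D, E, F, G → H → I.
Second component: perfect squares: 4², 5², 6², …; 16, 25, 36, 49, 64, 81 → 100 → 121.
Colour — repeats blue → red → green: blue, red, green, blue, red, green → blue → red.
So the next two labels are H/100/blue and I/121/red.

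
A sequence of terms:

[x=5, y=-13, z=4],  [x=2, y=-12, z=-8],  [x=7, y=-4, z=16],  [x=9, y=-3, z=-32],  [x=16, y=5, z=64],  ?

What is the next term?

[x=25, y=6, z=-128]

X goes 5, 2, 7, 9, 16 → 25 (each term is the sum of the two before it).
For the y, alternating steps +1, +8, +1, +8, …: -13, -12, -4, -3, 5 → 6.
Z: ×(-2) each step, so 4, -8, 16, -32, 64 → -128.
Combining the parts gives [x=25, y=6, z=-128].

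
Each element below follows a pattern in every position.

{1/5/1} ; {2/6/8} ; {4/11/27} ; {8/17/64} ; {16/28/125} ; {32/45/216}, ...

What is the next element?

{64/73/343}

First value: ×2 each step, so 1, 2, 4, 8, 16, 32 → 64.
Second value goes 5, 6, 11, 17, 28, 45 → 73 (each term is the sum of the two before it).
Third value — perfect cubes: 1³, 2³, 3³, …: 1, 8, 27, 64, 125, 216 → 343.
Putting it together: {64/73/343}.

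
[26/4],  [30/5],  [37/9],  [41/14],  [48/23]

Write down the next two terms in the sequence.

For the first component, alternating steps +4, +7, +4, +7, …: 26, 30, 37, 41, 48 → 52 → 59.
Second component: each term is the sum of the two before it; 4, 5, 9, 14, 23 → 37 → 60.
So the next two terms are [52/37] and [59/60].

[52/37], [59/60]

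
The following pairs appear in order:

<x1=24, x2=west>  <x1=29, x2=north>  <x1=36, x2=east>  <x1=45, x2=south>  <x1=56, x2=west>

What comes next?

X1: 24, 29, 36, 45, 56 → 69 (differences are 5, 7, 9, … (increasing by 2 each time)).
X2 goes west, north, east, south, west → north (repeats west → north → east → south).
Combining the parts gives <x1=69, x2=north>.

<x1=69, x2=north>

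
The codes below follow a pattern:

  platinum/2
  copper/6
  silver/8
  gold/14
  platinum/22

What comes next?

Metal: repeats platinum → copper → silver → gold, so platinum, copper, silver, gold, platinum → copper.
Second component — each term is the sum of the two before it: 2, 6, 8, 14, 22 → 36.
Combining the parts gives copper/36.

copper/36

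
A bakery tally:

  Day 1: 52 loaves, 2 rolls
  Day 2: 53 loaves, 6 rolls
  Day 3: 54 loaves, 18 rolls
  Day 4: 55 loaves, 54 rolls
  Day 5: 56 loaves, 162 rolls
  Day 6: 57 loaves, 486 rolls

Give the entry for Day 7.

58 loaves, 1458 rolls

Loaves: +1 each step, so 52, 53, 54, 55, 56, 57 → 58.
Rolls: ×3 each step, so 2, 6, 18, 54, 162, 486 → 1458.
So the next row is 58 loaves, 1458 rolls.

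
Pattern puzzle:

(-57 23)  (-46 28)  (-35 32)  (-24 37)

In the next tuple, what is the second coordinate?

41

First coordinate: -57, -46, -35, -24 → -13 (+11 each step).
Second coordinate goes 23, 28, 32, 37 → 41 (alternating steps +5, +4, +5, +4, …).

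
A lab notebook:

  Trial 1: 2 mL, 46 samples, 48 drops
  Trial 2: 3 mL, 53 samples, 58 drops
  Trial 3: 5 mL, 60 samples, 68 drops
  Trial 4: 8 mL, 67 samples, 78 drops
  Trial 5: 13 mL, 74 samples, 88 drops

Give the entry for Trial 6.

ML: 2, 3, 5, 8, 13 → 21 (each term is the sum of the two before it).
For the samples, +7 each step: 46, 53, 60, 67, 74 → 81.
Drops: +10 each step, so 48, 58, 68, 78, 88 → 98.
Combining the parts gives 21 mL, 81 samples, 98 drops.

21 mL, 81 samples, 98 drops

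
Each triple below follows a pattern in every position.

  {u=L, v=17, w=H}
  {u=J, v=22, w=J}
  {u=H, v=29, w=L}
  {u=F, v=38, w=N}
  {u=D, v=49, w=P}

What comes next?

U: L, J, H, F, D → B (letters move back 2 places in the alphabet).
V — differences are 5, 7, 9, … (increasing by 2 each time): 17, 22, 29, 38, 49 → 62.
W: H, J, L, N, P → R (letters move forward 2 places in the alphabet).
So the next triple is {u=B, v=62, w=R}.

{u=B, v=62, w=R}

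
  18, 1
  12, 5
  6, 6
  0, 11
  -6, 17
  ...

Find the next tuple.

First part goes 18, 12, 6, 0, -6 → -12 (−6 each step).
For the second part, each term is the sum of the two before it: 1, 5, 6, 11, 17 → 28.
Putting it together: -12, 28.

-12, 28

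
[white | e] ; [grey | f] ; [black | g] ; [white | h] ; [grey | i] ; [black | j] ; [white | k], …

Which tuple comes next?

[grey | l]

Shade: repeats white → grey → black; white, grey, black, white, grey, black, white → grey.
Letter goes e, f, g, h, i, j, k → l (letters move forward 1 place in the alphabet).
Combining the parts gives [grey | l].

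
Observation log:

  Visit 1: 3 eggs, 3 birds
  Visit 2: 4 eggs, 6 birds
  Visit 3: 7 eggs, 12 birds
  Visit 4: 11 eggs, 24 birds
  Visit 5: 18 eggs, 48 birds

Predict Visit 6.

29 eggs, 96 birds

Eggs: each term is the sum of the two before it, so 3, 4, 7, 11, 18 → 29.
Birds: ×2 each step, so 3, 6, 12, 24, 48 → 96.
Putting it together: 29 eggs, 96 birds.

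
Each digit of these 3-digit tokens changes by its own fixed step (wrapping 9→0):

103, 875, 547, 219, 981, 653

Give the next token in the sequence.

325

First digit: 1, 8, 5, 2, 9, 6 → 3 (−3 each step, mod 10).
Second digit: −3 each step, mod 10; 0, 7, 4, 1, 8, 5 → 2.
For the third digit, +2 each step, mod 10: 3, 5, 7, 9, 1, 3 → 5.
Putting it together: 325.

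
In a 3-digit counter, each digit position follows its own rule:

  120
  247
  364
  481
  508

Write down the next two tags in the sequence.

625, 742

First digit: 1, 2, 3, 4, 5 → 6 → 7 (+1 each step, mod 10).
Second digit: +2 each step, mod 10; 2, 4, 6, 8, 0 → 2 → 4.
Third digit: 0, 7, 4, 1, 8 → 5 → 2 (−3 each step, mod 10).
So the next two tags are 625 and 742.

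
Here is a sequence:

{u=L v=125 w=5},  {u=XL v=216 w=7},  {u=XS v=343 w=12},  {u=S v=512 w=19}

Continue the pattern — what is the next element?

{u=M v=729 w=31}

For the u, runs through clothing sizes XS→XL: L, XL, XS, S → M.
V — perfect cubes: 5³, 6³, 7³, …: 125, 216, 343, 512 → 729.
W: each term is the sum of the two before it, so 5, 7, 12, 19 → 31.
So the next element is {u=M v=729 w=31}.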